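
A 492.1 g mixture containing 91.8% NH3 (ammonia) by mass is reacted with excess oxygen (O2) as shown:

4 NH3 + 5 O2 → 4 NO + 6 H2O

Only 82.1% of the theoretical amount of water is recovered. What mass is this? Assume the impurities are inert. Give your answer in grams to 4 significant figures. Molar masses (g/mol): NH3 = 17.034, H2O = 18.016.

588.4 g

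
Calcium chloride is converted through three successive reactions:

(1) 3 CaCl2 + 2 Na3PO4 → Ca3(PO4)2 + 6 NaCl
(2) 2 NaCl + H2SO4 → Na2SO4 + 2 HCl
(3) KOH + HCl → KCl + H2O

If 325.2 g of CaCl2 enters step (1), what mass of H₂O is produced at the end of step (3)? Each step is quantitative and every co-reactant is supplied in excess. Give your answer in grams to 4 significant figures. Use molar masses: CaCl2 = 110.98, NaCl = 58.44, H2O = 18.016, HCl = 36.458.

n(CaCl2) = 325.2 / 110.98 = 2.9303 mol.
Reaction (1): CaCl2→NaCl ratio 3:6 ⇒ n(NaCl) = 5.8605 mol.
Reaction (2): NaCl→HCl ratio 2:2 ⇒ n(HCl) = 5.8605 mol.
Reaction (3): HCl→H2O ratio 1:1 ⇒ n(H2O) = 5.8605 mol.
Mass of H2O = 5.8605 × 18.016 = 105.58 g.

105.6 g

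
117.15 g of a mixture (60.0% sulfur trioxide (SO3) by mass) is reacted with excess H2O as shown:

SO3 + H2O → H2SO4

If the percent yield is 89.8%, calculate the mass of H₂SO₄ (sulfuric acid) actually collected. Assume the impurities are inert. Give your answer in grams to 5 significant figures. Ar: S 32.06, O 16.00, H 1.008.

77.324 g

Pure SO3 available = 117.15 g × 0.600 = 70.2900 g.
M(SO3) = 32.06 + 3(16.00) = 80.06 g/mol.
M(H2SO4) = 2(1.008) + 32.06 + 4(16.00) = 98.076 g/mol.
n(SO3) = 70.2900 g / 80.06 g/mol = 0.877967 mol.
From the equation the SO3:H2SO4 mole ratio is 1:1, so n(H2SO4) = 0.877967 × 1/1 = 0.877967 mol.
Mass of H2SO4 = 0.877967 mol × 98.076 g/mol = 86.1074 g.
Actual mass collected = 86.1074 g × 0.898 = 77.3245 g.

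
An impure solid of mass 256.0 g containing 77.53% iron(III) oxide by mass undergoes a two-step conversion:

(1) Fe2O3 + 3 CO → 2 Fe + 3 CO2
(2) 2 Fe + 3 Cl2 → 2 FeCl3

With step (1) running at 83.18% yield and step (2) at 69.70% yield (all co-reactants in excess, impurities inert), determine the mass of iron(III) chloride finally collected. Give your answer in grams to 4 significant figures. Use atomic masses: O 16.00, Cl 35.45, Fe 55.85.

233.7 g

Pure Fe2O3 = 256.0 × 0.7753 = 198.48 g.
M(Fe2O3) = 2(55.85) + 3(16.00) = 159.70 g/mol.
M(FeCl3) = 55.85 + 3(35.45) = 162.20 g/mol.
n(Fe2O3) = 198.48 / 159.70 = 1.2428 mol.
Step 1 (Fe2O3:Fe = 1:2): theoretical n(Fe) = 2.4856 mol; at 83.18% yield, n(Fe) = 2.0675 mol.
Step 2 (Fe:FeCl3 = 2:2): theoretical n(FeCl3) = 2.0675 mol, so theoretical mass = 2.0675 × 162.20 = 335.35 g.
At 69.70% yield, actual mass of FeCl3 = 335.35 × 0.6970 = 233.74 g.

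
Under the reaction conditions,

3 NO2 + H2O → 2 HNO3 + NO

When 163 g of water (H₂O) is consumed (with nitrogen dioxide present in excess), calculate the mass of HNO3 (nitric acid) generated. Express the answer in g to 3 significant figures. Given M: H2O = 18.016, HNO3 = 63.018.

1140 g

n(H2O) = 163.0 g / 18.016 g/mol = 9.048 mol.
From the equation the H2O:HNO3 mole ratio is 1:2, so n(HNO3) = 9.048 × 2/1 = 18.10 mol.
Mass of HNO3 = 18.10 mol × 63.018 g/mol = 1140 g.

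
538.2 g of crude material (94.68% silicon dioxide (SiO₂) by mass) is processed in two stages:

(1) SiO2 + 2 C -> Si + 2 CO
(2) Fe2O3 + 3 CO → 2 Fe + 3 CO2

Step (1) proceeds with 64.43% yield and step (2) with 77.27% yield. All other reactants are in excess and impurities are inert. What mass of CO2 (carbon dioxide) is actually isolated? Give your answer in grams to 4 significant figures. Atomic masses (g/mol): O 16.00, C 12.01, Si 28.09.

371.6 g

Pure SiO2 = 538.2 × 0.9468 = 509.57 g.
M(SiO2) = 28.09 + 2(16.00) = 60.09 g/mol.
M(CO2) = 12.01 + 2(16.00) = 44.01 g/mol.
n(SiO2) = 509.57 / 60.09 = 8.4801 mol.
Step 1 (SiO2:CO = 1:2): theoretical n(CO) = 16.960 mol; at 64.43% yield, n(CO) = 10.927 mol.
Step 2 (CO:CO2 = 3:3): theoretical n(CO2) = 10.927 mol, so theoretical mass = 10.927 × 44.01 = 480.92 g.
At 77.27% yield, actual mass of CO2 = 480.92 × 0.7727 = 371.60 g.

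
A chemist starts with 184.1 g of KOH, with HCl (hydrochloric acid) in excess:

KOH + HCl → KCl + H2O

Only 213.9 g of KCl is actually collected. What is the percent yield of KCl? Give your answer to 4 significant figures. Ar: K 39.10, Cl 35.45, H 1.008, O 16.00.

87.44 %

M(KOH) = 39.10 + 16.00 + 1.008 = 56.108 g/mol.
M(KCl) = 39.10 + 35.45 = 74.55 g/mol.
n(KOH) = 184.10 g / 56.108 g/mol = 3.2812 mol.
From the equation the KOH:KCl mole ratio is 1:1, so n(KCl) = 3.2812 × 1/1 = 3.2812 mol.
Mass of KCl = 3.2812 mol × 74.55 g/mol = 244.61 g.
This is the theoretical yield. Percent yield = 213.9 g / 244.61 g × 100% = 87.445%.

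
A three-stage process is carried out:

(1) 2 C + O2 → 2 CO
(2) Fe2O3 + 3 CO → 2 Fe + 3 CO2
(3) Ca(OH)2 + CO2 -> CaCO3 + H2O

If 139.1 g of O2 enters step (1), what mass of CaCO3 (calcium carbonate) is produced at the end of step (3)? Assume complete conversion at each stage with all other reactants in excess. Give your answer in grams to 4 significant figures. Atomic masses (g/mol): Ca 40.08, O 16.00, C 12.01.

870.2 g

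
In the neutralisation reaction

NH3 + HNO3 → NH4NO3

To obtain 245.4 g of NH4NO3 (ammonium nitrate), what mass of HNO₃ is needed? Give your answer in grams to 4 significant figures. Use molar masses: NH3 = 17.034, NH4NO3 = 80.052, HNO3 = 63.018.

n(NH4NO3) = 245.40 g / 80.052 g/mol = 3.0655 mol.
From the equation the NH4NO3:HNO3 mole ratio is 1:1, so n(HNO3) = 3.0655 × 1/1 = 3.0655 mol.
Mass of HNO3 = 3.0655 mol × 63.018 g/mol = 193.18 g.

193.2 g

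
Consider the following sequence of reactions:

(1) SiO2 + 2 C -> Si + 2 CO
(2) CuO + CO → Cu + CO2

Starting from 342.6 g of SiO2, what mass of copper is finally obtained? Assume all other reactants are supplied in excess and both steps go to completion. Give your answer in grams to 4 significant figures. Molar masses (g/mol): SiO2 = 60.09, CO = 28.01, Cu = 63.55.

724.7 g

n(SiO2) = 342.60 / 60.09 = 5.7014 mol.
Step 1 gives a 1:2 ratio of SiO2 to CO, so n(CO) = 11.403 mol.
In step 2 the CO:Cu ratio is 1:1, so n(Cu) = 11.403 mol.
Mass of Cu = 11.403 × 63.55 = 724.65 g.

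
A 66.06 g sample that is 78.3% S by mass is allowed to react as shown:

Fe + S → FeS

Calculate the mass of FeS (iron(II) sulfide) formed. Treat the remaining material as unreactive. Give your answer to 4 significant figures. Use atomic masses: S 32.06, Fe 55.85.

141.8 g

Mass of pure S = 66.06 g × 0.783 = 51.725 g.
M(S) = 32.06 g/mol.
M(FeS) = 55.85 + 32.06 = 87.91 g/mol.
n(S) = 51.725 g / 32.06 g/mol = 1.6134 mol.
From the equation the S:FeS mole ratio is 1:1, so n(FeS) = 1.6134 × 1/1 = 1.6134 mol.
Mass of FeS = 1.6134 mol × 87.91 g/mol = 141.83 g.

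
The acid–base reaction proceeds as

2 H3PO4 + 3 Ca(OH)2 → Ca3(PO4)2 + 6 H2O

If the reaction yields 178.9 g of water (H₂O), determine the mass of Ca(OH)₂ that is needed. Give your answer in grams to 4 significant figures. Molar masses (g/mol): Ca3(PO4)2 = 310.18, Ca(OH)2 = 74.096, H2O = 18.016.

367.9 g

n(H2O) = 178.90 g / 18.016 g/mol = 9.9301 mol.
From the equation the H2O:Ca(OH)2 mole ratio is 6:3, so n(Ca(OH)2) = 9.9301 × 3/6 = 4.9650 mol.
Mass of Ca(OH)2 = 4.9650 mol × 74.096 g/mol = 367.89 g.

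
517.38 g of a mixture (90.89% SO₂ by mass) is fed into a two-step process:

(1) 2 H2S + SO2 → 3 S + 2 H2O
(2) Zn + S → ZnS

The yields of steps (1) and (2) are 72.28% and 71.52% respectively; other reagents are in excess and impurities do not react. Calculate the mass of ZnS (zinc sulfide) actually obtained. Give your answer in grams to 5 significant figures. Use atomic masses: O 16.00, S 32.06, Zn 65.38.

Pure SO2 = 517.38 × 0.9089 = 470.247 g.
M(SO2) = 32.06 + 2(16.00) = 64.06 g/mol.
M(ZnS) = 65.38 + 32.06 = 97.44 g/mol.
n(SO2) = 470.247 / 64.06 = 7.34072 mol.
Step 1 (SO2:S = 1:3): theoretical n(S) = 22.0222 mol; at 72.28% yield, n(S) = 15.9176 mol.
Step 2 (S:ZnS = 1:1): theoretical n(ZnS) = 15.9176 mol, so theoretical mass = 15.9176 × 97.44 = 1551.01 g.
At 71.52% yield, actual mass of ZnS = 1551.01 × 0.7152 = 1109.28 g.

1109.3 g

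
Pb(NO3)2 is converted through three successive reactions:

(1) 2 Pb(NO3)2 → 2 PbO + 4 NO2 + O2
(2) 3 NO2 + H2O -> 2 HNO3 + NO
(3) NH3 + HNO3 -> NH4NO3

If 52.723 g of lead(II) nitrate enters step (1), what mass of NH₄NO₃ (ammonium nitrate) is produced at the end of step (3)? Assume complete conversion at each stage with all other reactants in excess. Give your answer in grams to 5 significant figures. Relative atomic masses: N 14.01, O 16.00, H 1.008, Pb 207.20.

16.990 g

M(Pb(NO3)2) = 207.20 + 2(14.01) + 6(16.00) = 331.22 g/mol.
M(NH4NO3) = 2(14.01) + 4(1.008) + 3(16.00) = 80.052 g/mol.
n(Pb(NO3)2) = 52.723 / 331.22 = 0.159178 mol.
Reaction (1): Pb(NO3)2→NO2 ratio 2:4 ⇒ n(NO2) = 0.318356 mol.
Reaction (2): NO2→HNO3 ratio 3:2 ⇒ n(HNO3) = 0.212238 mol.
Reaction (3): HNO3→NH4NO3 ratio 1:1 ⇒ n(NH4NO3) = 0.212238 mol.
Mass of NH4NO3 = 0.212238 × 80.052 = 16.9900 g.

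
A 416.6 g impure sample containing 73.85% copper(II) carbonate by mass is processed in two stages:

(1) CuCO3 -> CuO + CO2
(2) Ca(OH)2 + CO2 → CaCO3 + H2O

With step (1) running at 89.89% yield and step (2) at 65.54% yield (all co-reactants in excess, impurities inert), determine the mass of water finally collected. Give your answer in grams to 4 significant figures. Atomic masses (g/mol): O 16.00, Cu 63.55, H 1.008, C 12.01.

Pure CuCO3 = 416.6 × 0.7385 = 307.66 g.
M(CuCO3) = 63.55 + 12.01 + 3(16.00) = 123.56 g/mol.
M(H2O) = 2(1.008) + 16.00 = 18.016 g/mol.
n(CuCO3) = 307.66 / 123.56 = 2.4900 mol.
Step 1 (CuCO3:CO2 = 1:1): theoretical n(CO2) = 2.4900 mol; at 89.89% yield, n(CO2) = 2.2382 mol.
Step 2 (CO2:H2O = 1:1): theoretical n(H2O) = 2.2382 mol, so theoretical mass = 2.2382 × 18.016 = 40.324 g.
At 65.54% yield, actual mass of H2O = 40.324 × 0.6554 = 26.428 g.

26.43 g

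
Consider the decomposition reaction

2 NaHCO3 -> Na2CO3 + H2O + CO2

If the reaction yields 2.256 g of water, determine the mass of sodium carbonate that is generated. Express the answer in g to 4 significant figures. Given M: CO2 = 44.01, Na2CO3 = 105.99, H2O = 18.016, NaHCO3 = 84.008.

13.27 g

n(H2O) = 2.2560 g / 18.016 g/mol = 0.12522 mol.
From the equation the H2O:Na2CO3 mole ratio is 1:1, so n(Na2CO3) = 0.12522 × 1/1 = 0.12522 mol.
Mass of Na2CO3 = 0.12522 mol × 105.99 g/mol = 13.272 g.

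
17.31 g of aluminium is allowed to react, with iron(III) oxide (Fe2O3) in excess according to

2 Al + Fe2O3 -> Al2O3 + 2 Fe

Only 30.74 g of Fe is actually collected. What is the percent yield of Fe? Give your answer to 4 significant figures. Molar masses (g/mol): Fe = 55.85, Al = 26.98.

n(Al) = 17.310 g / 26.98 g/mol = 0.64159 mol.
From the equation the Al:Fe mole ratio is 2:2, so n(Fe) = 0.64159 × 2/2 = 0.64159 mol.
Mass of Fe = 0.64159 mol × 55.85 g/mol = 35.833 g.
This is the theoretical yield. Percent yield = 30.74 g / 35.833 g × 100% = 85.788%.

85.79 %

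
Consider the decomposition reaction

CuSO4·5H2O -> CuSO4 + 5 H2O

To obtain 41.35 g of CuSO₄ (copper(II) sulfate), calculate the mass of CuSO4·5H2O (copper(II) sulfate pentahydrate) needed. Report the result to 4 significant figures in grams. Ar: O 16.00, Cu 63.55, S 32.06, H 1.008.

64.69 g

M(CuSO4) = 63.55 + 32.06 + 4(16.00) = 159.61 g/mol.
M(CuSO4·5H2O) = 63.55 + 32.06 + 9(16.00) + 10(1.008) = 249.69 g/mol.
n(CuSO4) = 41.350 g / 159.61 g/mol = 0.25907 mol.
From the equation the CuSO4:CuSO4·5H2O mole ratio is 1:1, so n(CuSO4·5H2O) = 0.25907 × 1/1 = 0.25907 mol.
Mass of CuSO4·5H2O = 0.25907 mol × 249.69 g/mol = 64.687 g.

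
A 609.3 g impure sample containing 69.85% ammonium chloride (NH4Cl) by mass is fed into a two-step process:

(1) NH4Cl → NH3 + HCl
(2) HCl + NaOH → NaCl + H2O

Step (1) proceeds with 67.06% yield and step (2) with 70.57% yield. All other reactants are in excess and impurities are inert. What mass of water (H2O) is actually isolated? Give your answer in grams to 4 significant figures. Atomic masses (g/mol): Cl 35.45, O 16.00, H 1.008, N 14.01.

Pure NH4Cl = 609.3 × 0.6985 = 425.60 g.
M(NH4Cl) = 14.01 + 4(1.008) + 35.45 = 53.492 g/mol.
M(H2O) = 2(1.008) + 16.00 = 18.016 g/mol.
n(NH4Cl) = 425.60 / 53.492 = 7.9563 mol.
Step 1 (NH4Cl:HCl = 1:1): theoretical n(HCl) = 7.9563 mol; at 67.06% yield, n(HCl) = 5.3355 mol.
Step 2 (HCl:H2O = 1:1): theoretical n(H2O) = 5.3355 mol, so theoretical mass = 5.3355 × 18.016 = 96.124 g.
At 70.57% yield, actual mass of H2O = 96.124 × 0.7057 = 67.835 g.

67.83 g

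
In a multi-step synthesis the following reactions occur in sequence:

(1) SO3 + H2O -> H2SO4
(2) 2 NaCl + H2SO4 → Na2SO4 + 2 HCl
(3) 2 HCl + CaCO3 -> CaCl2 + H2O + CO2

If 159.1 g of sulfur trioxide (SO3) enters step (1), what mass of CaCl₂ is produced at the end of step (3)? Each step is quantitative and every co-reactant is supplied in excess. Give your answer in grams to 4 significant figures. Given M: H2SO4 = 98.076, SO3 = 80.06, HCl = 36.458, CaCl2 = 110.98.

n(SO3) = 159.1 / 80.06 = 1.9873 mol.
Reaction (1): SO3→H2SO4 ratio 1:1 ⇒ n(H2SO4) = 1.9873 mol.
Reaction (2): H2SO4→HCl ratio 1:2 ⇒ n(HCl) = 3.9745 mol.
Reaction (3): HCl→CaCl2 ratio 2:1 ⇒ n(CaCl2) = 1.9873 mol.
Mass of CaCl2 = 1.9873 × 110.98 = 220.55 g.

220.5 g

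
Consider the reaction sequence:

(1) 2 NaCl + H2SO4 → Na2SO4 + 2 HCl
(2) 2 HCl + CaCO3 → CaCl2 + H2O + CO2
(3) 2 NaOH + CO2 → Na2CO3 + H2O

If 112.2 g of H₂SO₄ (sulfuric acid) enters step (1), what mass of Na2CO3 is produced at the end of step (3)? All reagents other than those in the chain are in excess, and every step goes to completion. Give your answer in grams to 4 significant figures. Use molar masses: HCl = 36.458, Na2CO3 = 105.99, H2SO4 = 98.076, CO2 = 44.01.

121.3 g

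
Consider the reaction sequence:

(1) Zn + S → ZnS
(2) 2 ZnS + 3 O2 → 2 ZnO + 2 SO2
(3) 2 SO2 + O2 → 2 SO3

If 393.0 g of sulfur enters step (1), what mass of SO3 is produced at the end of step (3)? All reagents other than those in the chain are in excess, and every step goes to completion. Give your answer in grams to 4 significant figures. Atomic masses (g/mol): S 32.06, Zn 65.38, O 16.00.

M(S) = 32.06 g/mol.
M(SO3) = 32.06 + 3(16.00) = 80.06 g/mol.
n(S) = 393.0 / 32.06 = 12.258 mol.
Reaction (1): S→ZnS ratio 1:1 ⇒ n(ZnS) = 12.258 mol.
Reaction (2): ZnS→SO2 ratio 2:2 ⇒ n(SO2) = 12.258 mol.
Reaction (3): SO2→SO3 ratio 2:2 ⇒ n(SO3) = 12.258 mol.
Mass of SO3 = 12.258 × 80.06 = 981.40 g.

981.4 g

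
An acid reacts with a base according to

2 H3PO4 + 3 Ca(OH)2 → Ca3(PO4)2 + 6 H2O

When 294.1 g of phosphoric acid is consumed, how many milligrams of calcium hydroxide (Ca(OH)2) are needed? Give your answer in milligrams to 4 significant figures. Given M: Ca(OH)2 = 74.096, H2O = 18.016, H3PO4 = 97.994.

n(H3PO4) = 294.10 g / 97.994 g/mol = 3.0012 mol.
From the equation the H3PO4:Ca(OH)2 mole ratio is 2:3, so n(Ca(OH)2) = 3.0012 × 3/2 = 4.5018 mol.
Mass of Ca(OH)2 = 4.5018 mol × 74.096 g/mol = 333.57 g.
Converting to mg: 333.57 g = 333600 mg.

333600 mg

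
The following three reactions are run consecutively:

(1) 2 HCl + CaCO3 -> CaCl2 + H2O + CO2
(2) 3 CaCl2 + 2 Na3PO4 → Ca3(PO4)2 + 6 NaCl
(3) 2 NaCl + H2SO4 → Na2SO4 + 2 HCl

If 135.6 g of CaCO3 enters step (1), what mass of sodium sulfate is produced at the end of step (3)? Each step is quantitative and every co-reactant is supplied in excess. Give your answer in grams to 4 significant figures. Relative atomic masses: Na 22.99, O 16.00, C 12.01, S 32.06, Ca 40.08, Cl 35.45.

192.4 g

M(CaCO3) = 40.08 + 12.01 + 3(16.00) = 100.09 g/mol.
M(Na2SO4) = 2(22.99) + 32.06 + 4(16.00) = 142.04 g/mol.
n(CaCO3) = 135.6 / 100.09 = 1.3548 mol.
Reaction (1): CaCO3→CaCl2 ratio 1:1 ⇒ n(CaCl2) = 1.3548 mol.
Reaction (2): CaCl2→NaCl ratio 3:6 ⇒ n(NaCl) = 2.7096 mol.
Reaction (3): NaCl→Na2SO4 ratio 2:1 ⇒ n(Na2SO4) = 1.3548 mol.
Mass of Na2SO4 = 1.3548 × 142.04 = 192.43 g.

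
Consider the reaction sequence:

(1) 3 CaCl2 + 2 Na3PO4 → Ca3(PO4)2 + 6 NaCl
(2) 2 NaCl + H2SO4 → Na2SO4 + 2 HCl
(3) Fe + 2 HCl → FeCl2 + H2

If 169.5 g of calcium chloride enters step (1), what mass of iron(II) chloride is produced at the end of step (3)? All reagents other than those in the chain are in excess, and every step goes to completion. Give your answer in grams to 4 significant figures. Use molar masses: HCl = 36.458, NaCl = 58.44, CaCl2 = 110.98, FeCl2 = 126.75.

193.6 g

n(CaCl2) = 169.5 / 110.98 = 1.5273 mol.
Reaction (1): CaCl2→NaCl ratio 3:6 ⇒ n(NaCl) = 3.0546 mol.
Reaction (2): NaCl→HCl ratio 2:2 ⇒ n(HCl) = 3.0546 mol.
Reaction (3): HCl→FeCl2 ratio 2:1 ⇒ n(FeCl2) = 1.5273 mol.
Mass of FeCl2 = 1.5273 × 126.75 = 193.59 g.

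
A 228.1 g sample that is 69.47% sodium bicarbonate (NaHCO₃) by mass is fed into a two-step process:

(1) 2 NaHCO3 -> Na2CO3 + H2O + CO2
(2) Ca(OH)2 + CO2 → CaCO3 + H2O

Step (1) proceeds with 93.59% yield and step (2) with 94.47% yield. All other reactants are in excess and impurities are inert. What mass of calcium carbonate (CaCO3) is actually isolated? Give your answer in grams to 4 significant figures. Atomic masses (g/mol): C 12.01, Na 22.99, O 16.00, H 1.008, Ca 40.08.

83.46 g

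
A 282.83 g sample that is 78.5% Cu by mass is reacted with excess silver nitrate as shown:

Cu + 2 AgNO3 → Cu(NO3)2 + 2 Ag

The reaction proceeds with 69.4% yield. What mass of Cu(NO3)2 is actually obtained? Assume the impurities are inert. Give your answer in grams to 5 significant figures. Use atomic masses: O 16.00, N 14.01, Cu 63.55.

454.78 g

Pure Cu available = 282.83 g × 0.785 = 222.022 g.
M(Cu) = 63.55 g/mol.
M(Cu(NO3)2) = 63.55 + 2(14.01) + 6(16.00) = 187.57 g/mol.
n(Cu) = 222.022 g / 63.55 g/mol = 3.49365 mol.
From the equation the Cu:Cu(NO3)2 mole ratio is 1:1, so n(Cu(NO3)2) = 3.49365 × 1/1 = 3.49365 mol.
Mass of Cu(NO3)2 = 3.49365 mol × 187.57 g/mol = 655.304 g.
Actual mass collected = 655.304 g × 0.694 = 454.781 g.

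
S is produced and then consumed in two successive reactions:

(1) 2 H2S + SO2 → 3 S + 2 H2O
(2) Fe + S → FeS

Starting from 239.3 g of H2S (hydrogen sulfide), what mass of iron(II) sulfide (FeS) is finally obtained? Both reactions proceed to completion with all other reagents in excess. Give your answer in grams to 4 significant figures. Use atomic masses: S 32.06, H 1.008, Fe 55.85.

926.0 g

M(H2S) = 2(1.008) + 32.06 = 34.076 g/mol.
M(FeS) = 55.85 + 32.06 = 87.91 g/mol.
n(H2S) = 239.30 / 34.076 = 7.0225 mol.
Step 1 gives a 2:3 ratio of H2S to S, so n(S) = 10.534 mol.
In step 2 the S:FeS ratio is 1:1, so n(FeS) = 10.534 mol.
Mass of FeS = 10.534 × 87.91 = 926.03 g.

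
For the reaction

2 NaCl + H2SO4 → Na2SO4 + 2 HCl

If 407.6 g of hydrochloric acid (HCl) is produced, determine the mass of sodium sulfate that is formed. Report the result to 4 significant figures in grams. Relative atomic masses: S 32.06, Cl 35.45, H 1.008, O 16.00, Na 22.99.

794.0 g

M(HCl) = 1.008 + 35.45 = 36.458 g/mol.
M(Na2SO4) = 2(22.99) + 32.06 + 4(16.00) = 142.04 g/mol.
n(HCl) = 407.60 g / 36.458 g/mol = 11.180 mol.
From the equation the HCl:Na2SO4 mole ratio is 2:1, so n(Na2SO4) = 11.180 × 1/2 = 5.5900 mol.
Mass of Na2SO4 = 5.5900 mol × 142.04 g/mol = 794.00 g.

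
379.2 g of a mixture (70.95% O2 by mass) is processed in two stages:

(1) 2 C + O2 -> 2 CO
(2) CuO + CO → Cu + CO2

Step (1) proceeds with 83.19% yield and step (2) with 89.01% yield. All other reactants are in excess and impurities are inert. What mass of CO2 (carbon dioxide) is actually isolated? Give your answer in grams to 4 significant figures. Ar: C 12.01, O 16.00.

Pure O2 = 379.2 × 0.7095 = 269.04 g.
M(O2) = 2(16.00) = 32.00 g/mol.
M(CO2) = 12.01 + 2(16.00) = 44.01 g/mol.
n(O2) = 269.04 / 32.00 = 8.4076 mol.
Step 1 (O2:CO = 1:2): theoretical n(CO) = 16.815 mol; at 83.19% yield, n(CO) = 13.989 mol.
Step 2 (CO:CO2 = 1:1): theoretical n(CO2) = 13.989 mol, so theoretical mass = 13.989 × 44.01 = 615.63 g.
At 89.01% yield, actual mass of CO2 = 615.63 × 0.8901 = 547.98 g.

548.0 g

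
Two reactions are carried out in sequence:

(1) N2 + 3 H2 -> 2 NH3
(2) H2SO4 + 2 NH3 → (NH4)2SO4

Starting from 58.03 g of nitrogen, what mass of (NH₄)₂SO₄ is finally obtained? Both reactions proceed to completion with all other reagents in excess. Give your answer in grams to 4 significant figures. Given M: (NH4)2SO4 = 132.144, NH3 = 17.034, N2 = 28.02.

n(N2) = 58.030 / 28.02 = 2.0710 mol.
Step 1 gives a 1:2 ratio of N2 to NH3, so n(NH3) = 4.1420 mol.
In step 2 the NH3:(NH4)2SO4 ratio is 2:1, so n((NH4)2SO4) = 2.0710 mol.
Mass of (NH4)2SO4 = 2.0710 × 132.144 = 273.67 g.

273.7 g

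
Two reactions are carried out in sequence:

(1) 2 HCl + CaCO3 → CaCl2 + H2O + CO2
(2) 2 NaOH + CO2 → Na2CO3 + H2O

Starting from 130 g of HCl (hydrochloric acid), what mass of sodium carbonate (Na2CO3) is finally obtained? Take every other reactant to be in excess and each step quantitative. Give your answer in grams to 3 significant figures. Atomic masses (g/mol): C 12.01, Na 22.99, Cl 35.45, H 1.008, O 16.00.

M(HCl) = 1.008 + 35.45 = 36.458 g/mol.
M(Na2CO3) = 2(22.99) + 12.01 + 3(16.00) = 105.99 g/mol.
n(HCl) = 130.0 / 36.458 = 3.566 mol.
Step 1 gives a 2:1 ratio of HCl to CO2, so n(CO2) = 1.783 mol.
In step 2 the CO2:Na2CO3 ratio is 1:1, so n(Na2CO3) = 1.783 mol.
Mass of Na2CO3 = 1.783 × 105.99 = 189.0 g.

189 g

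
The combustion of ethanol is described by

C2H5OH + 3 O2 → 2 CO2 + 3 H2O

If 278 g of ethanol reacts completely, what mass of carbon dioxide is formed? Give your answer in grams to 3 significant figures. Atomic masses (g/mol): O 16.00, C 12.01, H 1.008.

M(C2H5OH) = 2(12.01) + 6(1.008) + 16.00 = 46.068 g/mol.
M(CO2) = 12.01 + 2(16.00) = 44.01 g/mol.
n(C2H5OH) = 278.0 g / 46.068 g/mol = 6.035 mol.
From the equation the C2H5OH:CO2 mole ratio is 1:2, so n(CO2) = 6.035 × 2/1 = 12.07 mol.
Mass of CO2 = 12.07 mol × 44.01 g/mol = 531.2 g.

531 g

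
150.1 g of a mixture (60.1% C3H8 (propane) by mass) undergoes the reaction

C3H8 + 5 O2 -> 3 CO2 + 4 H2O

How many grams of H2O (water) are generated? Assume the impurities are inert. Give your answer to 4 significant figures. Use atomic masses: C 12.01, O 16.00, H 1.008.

147.4 g

Mass of pure C3H8 = 150.1 g × 0.601 = 90.210 g.
M(C3H8) = 3(12.01) + 8(1.008) = 44.094 g/mol.
M(H2O) = 2(1.008) + 16.00 = 18.016 g/mol.
n(C3H8) = 90.210 g / 44.094 g/mol = 2.0459 mol.
From the equation the C3H8:H2O mole ratio is 1:4, so n(H2O) = 2.0459 × 4/1 = 8.1834 mol.
Mass of H2O = 8.1834 mol × 18.016 g/mol = 147.43 g.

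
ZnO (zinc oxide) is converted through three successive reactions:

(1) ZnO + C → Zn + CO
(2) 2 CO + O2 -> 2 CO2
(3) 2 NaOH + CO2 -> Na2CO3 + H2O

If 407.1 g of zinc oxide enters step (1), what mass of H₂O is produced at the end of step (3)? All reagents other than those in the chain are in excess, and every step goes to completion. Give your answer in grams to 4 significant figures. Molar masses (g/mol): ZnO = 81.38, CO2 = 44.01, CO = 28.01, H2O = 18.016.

90.12 g

n(ZnO) = 407.1 / 81.38 = 5.0025 mol.
Reaction (1): ZnO→CO ratio 1:1 ⇒ n(CO) = 5.0025 mol.
Reaction (2): CO→CO2 ratio 2:2 ⇒ n(CO2) = 5.0025 mol.
Reaction (3): CO2→H2O ratio 1:1 ⇒ n(H2O) = 5.0025 mol.
Mass of H2O = 5.0025 × 18.016 = 90.124 g.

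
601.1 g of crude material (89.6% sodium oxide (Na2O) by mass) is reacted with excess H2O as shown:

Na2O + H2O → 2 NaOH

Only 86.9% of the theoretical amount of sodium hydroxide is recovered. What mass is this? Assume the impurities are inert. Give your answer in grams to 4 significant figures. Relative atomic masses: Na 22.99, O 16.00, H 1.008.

604.1 g

Pure Na2O available = 601.1 g × 0.896 = 538.59 g.
M(Na2O) = 2(22.99) + 16.00 = 61.98 g/mol.
M(NaOH) = 22.99 + 16.00 + 1.008 = 39.998 g/mol.
n(Na2O) = 538.59 g / 61.98 g/mol = 8.6897 mol.
From the equation the Na2O:NaOH mole ratio is 1:2, so n(NaOH) = 8.6897 × 2/1 = 17.379 mol.
Mass of NaOH = 17.379 mol × 39.998 g/mol = 695.14 g.
Actual mass collected = 695.14 g × 0.869 = 604.08 g.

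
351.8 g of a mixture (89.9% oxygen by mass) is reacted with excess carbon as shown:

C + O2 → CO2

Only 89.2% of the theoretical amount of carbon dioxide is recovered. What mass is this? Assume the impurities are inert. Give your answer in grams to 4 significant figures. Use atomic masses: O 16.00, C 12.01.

Pure O2 available = 351.8 g × 0.899 = 316.27 g.
M(O2) = 2(16.00) = 32.00 g/mol.
M(CO2) = 12.01 + 2(16.00) = 44.01 g/mol.
n(O2) = 316.27 g / 32.00 g/mol = 9.8834 mol.
From the equation the O2:CO2 mole ratio is 1:1, so n(CO2) = 9.8834 × 1/1 = 9.8834 mol.
Mass of CO2 = 9.8834 mol × 44.01 g/mol = 434.97 g.
Actual mass collected = 434.97 g × 0.892 = 387.99 g.

388.0 g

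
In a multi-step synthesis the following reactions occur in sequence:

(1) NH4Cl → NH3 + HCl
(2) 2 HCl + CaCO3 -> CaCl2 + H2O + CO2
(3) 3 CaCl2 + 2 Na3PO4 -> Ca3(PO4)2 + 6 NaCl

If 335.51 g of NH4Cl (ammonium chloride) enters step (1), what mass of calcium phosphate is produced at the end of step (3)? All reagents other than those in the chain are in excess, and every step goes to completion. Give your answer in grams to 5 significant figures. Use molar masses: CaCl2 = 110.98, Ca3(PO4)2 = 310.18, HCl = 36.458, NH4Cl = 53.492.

324.25 g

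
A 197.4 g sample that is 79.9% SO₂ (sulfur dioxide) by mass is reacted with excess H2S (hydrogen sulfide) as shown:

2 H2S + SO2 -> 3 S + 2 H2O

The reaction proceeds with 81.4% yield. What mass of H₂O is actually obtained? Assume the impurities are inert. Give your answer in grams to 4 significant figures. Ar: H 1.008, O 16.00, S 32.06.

Pure SO2 available = 197.4 g × 0.799 = 157.72 g.
M(SO2) = 32.06 + 2(16.00) = 64.06 g/mol.
M(H2O) = 2(1.008) + 16.00 = 18.016 g/mol.
n(SO2) = 157.72 g / 64.06 g/mol = 2.4621 mol.
From the equation the SO2:H2O mole ratio is 1:2, so n(H2O) = 2.4621 × 2/1 = 4.9242 mol.
Mass of H2O = 4.9242 mol × 18.016 g/mol = 88.715 g.
Actual mass collected = 88.715 g × 0.814 = 72.214 g.

72.21 g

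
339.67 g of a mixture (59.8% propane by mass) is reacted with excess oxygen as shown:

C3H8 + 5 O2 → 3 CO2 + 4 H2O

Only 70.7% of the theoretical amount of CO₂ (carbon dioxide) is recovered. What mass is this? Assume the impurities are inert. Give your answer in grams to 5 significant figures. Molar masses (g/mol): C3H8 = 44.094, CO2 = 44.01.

430.00 g

Pure C3H8 available = 339.67 g × 0.598 = 203.123 g.
n(C3H8) = 203.123 g / 44.094 g/mol = 4.60658 mol.
From the equation the C3H8:CO2 mole ratio is 1:3, so n(CO2) = 4.60658 × 3/1 = 13.8197 mol.
Mass of CO2 = 13.8197 mol × 44.01 g/mol = 608.207 g.
Actual mass collected = 608.207 g × 0.707 = 430.002 g.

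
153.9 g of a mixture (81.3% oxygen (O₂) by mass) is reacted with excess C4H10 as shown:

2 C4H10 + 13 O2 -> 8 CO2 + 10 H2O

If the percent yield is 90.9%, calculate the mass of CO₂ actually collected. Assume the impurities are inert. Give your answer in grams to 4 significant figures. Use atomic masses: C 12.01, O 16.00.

Pure O2 available = 153.9 g × 0.813 = 125.12 g.
M(O2) = 2(16.00) = 32.00 g/mol.
M(CO2) = 12.01 + 2(16.00) = 44.01 g/mol.
n(O2) = 125.12 g / 32.00 g/mol = 3.9100 mol.
From the equation the O2:CO2 mole ratio is 13:8, so n(CO2) = 3.9100 × 8/13 = 2.4062 mol.
Mass of CO2 = 2.4062 mol × 44.01 g/mol = 105.90 g.
Actual mass collected = 105.90 g × 0.909 = 96.259 g.

96.26 g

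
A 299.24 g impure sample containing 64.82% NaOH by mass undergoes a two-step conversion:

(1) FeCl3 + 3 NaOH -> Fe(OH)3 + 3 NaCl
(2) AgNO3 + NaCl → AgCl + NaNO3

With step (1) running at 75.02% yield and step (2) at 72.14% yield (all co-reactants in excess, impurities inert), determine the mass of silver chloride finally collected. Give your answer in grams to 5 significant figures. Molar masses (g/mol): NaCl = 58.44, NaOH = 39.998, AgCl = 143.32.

Pure NaOH = 299.24 × 0.6482 = 193.967 g.
n(NaOH) = 193.967 / 39.998 = 4.84943 mol.
Step 1 (NaOH:NaCl = 3:3): theoretical n(NaCl) = 4.84943 mol; at 75.02% yield, n(NaCl) = 3.63804 mol.
Step 2 (NaCl:AgCl = 1:1): theoretical n(AgCl) = 3.63804 mol, so theoretical mass = 3.63804 × 143.32 = 521.404 g.
At 72.14% yield, actual mass of AgCl = 521.404 × 0.7214 = 376.141 g.

376.14 g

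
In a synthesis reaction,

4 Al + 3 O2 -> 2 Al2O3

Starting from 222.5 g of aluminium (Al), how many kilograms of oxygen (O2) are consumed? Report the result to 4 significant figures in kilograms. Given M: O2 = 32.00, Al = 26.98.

n(Al) = 222.50 g / 26.98 g/mol = 8.2468 mol.
From the equation the Al:O2 mole ratio is 4:3, so n(O2) = 8.2468 × 3/4 = 6.1851 mol.
Mass of O2 = 6.1851 mol × 32.00 g/mol = 197.92 g.
Converting to kg: 197.92 g = 0.1979 kg.

0.1979 kg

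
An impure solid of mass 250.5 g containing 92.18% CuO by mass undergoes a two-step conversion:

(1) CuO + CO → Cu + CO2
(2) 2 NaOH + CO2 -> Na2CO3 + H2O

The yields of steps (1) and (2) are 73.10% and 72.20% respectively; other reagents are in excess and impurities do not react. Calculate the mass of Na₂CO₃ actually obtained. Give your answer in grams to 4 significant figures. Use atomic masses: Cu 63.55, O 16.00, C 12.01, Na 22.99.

162.4 g

Pure CuO = 250.5 × 0.9218 = 230.91 g.
M(CuO) = 63.55 + 16.00 = 79.55 g/mol.
M(Na2CO3) = 2(22.99) + 12.01 + 3(16.00) = 105.99 g/mol.
n(CuO) = 230.91 / 79.55 = 2.9027 mol.
Step 1 (CuO:CO2 = 1:1): theoretical n(CO2) = 2.9027 mol; at 73.10% yield, n(CO2) = 2.1219 mol.
Step 2 (CO2:Na2CO3 = 1:1): theoretical n(Na2CO3) = 2.1219 mol, so theoretical mass = 2.1219 × 105.99 = 224.90 g.
At 72.20% yield, actual mass of Na2CO3 = 224.90 × 0.7220 = 162.38 g.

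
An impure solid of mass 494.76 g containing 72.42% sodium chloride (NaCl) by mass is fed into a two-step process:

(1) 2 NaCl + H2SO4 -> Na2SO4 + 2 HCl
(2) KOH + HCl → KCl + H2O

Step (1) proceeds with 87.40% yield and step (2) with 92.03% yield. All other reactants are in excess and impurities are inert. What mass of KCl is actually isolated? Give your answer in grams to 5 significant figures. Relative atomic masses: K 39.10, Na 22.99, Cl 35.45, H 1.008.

367.65 g

Pure NaCl = 494.76 × 0.7242 = 358.305 g.
M(NaCl) = 22.99 + 35.45 = 58.44 g/mol.
M(KCl) = 39.10 + 35.45 = 74.55 g/mol.
n(NaCl) = 358.305 / 58.44 = 6.13116 mol.
Step 1 (NaCl:HCl = 2:2): theoretical n(HCl) = 6.13116 mol; at 87.40% yield, n(HCl) = 5.35864 mol.
Step 2 (HCl:KCl = 1:1): theoretical n(KCl) = 5.35864 mol, so theoretical mass = 5.35864 × 74.55 = 399.486 g.
At 92.03% yield, actual mass of KCl = 399.486 × 0.9203 = 367.647 g.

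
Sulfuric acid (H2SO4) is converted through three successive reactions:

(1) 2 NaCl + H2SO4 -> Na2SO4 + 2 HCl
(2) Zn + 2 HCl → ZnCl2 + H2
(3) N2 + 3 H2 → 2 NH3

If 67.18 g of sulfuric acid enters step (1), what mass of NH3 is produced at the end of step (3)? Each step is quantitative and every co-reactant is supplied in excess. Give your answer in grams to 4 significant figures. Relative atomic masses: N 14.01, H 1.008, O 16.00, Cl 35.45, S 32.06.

7.779 g

M(H2SO4) = 2(1.008) + 32.06 + 4(16.00) = 98.076 g/mol.
M(NH3) = 14.01 + 3(1.008) = 17.034 g/mol.
n(H2SO4) = 67.18 / 98.076 = 0.68498 mol.
Reaction (1): H2SO4→HCl ratio 1:2 ⇒ n(HCl) = 1.3700 mol.
Reaction (2): HCl→H2 ratio 2:1 ⇒ n(H2) = 0.68498 mol.
Reaction (3): H2→NH3 ratio 3:2 ⇒ n(NH3) = 0.45665 mol.
Mass of NH3 = 0.45665 × 17.034 = 7.7786 g.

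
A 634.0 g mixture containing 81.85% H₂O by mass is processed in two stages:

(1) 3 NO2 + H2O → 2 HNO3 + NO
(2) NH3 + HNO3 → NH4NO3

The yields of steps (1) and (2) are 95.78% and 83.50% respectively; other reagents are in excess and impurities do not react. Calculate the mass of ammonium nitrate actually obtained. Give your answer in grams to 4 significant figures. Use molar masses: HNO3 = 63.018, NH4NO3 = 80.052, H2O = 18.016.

3688 g

Pure H2O = 634.0 × 0.8185 = 518.93 g.
n(H2O) = 518.93 / 18.016 = 28.804 mol.
Step 1 (H2O:HNO3 = 1:2): theoretical n(HNO3) = 57.608 mol; at 95.78% yield, n(HNO3) = 55.177 mol.
Step 2 (HNO3:NH4NO3 = 1:1): theoretical n(NH4NO3) = 55.177 mol, so theoretical mass = 55.177 × 80.052 = 4417.0 g.
At 83.50% yield, actual mass of NH4NO3 = 4417.0 × 0.8350 = 3688.2 g.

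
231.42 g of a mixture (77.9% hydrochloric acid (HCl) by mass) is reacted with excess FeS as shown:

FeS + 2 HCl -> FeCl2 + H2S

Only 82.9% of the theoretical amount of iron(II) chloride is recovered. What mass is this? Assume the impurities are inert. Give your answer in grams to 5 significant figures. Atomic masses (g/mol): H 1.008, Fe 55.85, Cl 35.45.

259.79 g

Pure HCl available = 231.42 g × 0.779 = 180.276 g.
M(HCl) = 1.008 + 35.45 = 36.458 g/mol.
M(FeCl2) = 55.85 + 2(35.45) = 126.75 g/mol.
n(HCl) = 180.276 g / 36.458 g/mol = 4.94476 mol.
From the equation the HCl:FeCl2 mole ratio is 2:1, so n(FeCl2) = 4.94476 × 1/2 = 2.47238 mol.
Mass of FeCl2 = 2.47238 mol × 126.75 g/mol = 313.374 g.
Actual mass collected = 313.374 g × 0.829 = 259.787 g.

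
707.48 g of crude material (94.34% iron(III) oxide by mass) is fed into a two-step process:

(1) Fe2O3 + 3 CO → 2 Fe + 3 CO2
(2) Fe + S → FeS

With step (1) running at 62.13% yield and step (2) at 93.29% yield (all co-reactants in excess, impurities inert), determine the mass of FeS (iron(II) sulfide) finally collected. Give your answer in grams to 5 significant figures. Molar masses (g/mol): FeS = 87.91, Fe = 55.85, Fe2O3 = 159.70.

Pure Fe2O3 = 707.48 × 0.9434 = 667.437 g.
n(Fe2O3) = 667.437 / 159.70 = 4.17932 mol.
Step 1 (Fe2O3:Fe = 1:2): theoretical n(Fe) = 8.35863 mol; at 62.13% yield, n(Fe) = 5.19322 mol.
Step 2 (Fe:FeS = 1:1): theoretical n(FeS) = 5.19322 mol, so theoretical mass = 5.19322 × 87.91 = 456.536 g.
At 93.29% yield, actual mass of FeS = 456.536 × 0.9329 = 425.902 g.

425.90 g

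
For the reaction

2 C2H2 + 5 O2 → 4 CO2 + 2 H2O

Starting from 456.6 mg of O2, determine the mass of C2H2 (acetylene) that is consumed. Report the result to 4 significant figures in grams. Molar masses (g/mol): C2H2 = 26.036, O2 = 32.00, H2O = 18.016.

Convert: 456.6 mg = 0.45660 g.
n(O2) = 0.45660 g / 32.00 g/mol = 0.014269 mol.
From the equation the O2:C2H2 mole ratio is 5:2, so n(C2H2) = 0.014269 × 2/5 = 0.0057075 mol.
Mass of C2H2 = 0.0057075 mol × 26.036 g/mol = 0.14860 g.

0.1486 g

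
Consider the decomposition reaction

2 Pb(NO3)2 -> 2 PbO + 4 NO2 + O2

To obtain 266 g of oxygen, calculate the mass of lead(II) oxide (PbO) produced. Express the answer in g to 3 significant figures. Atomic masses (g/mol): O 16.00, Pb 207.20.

M(O2) = 2(16.00) = 32.00 g/mol.
M(PbO) = 207.20 + 16.00 = 223.20 g/mol.
n(O2) = 266.0 g / 32.00 g/mol = 8.312 mol.
From the equation the O2:PbO mole ratio is 1:2, so n(PbO) = 8.312 × 2/1 = 16.62 mol.
Mass of PbO = 16.62 mol × 223.20 g/mol = 3711 g.

3710 g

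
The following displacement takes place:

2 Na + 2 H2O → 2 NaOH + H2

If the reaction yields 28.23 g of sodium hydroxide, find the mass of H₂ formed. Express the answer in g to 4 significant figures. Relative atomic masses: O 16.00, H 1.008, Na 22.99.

M(NaOH) = 22.99 + 16.00 + 1.008 = 39.998 g/mol.
M(H2) = 2(1.008) = 2.016 g/mol.
n(NaOH) = 28.230 g / 39.998 g/mol = 0.70579 mol.
From the equation the NaOH:H2 mole ratio is 2:1, so n(H2) = 0.70579 × 1/2 = 0.35289 mol.
Mass of H2 = 0.35289 mol × 2.016 g/mol = 0.71143 g.

0.7114 g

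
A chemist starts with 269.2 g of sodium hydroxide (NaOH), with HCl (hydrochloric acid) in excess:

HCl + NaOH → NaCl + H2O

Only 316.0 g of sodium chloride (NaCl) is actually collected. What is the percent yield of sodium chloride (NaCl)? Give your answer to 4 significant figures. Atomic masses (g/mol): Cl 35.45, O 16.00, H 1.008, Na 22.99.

M(NaOH) = 22.99 + 16.00 + 1.008 = 39.998 g/mol.
M(NaCl) = 22.99 + 35.45 = 58.44 g/mol.
n(NaOH) = 269.20 g / 39.998 g/mol = 6.7303 mol.
From the equation the NaOH:NaCl mole ratio is 1:1, so n(NaCl) = 6.7303 × 1/1 = 6.7303 mol.
Mass of NaCl = 6.7303 mol × 58.44 g/mol = 393.32 g.
This is the theoretical yield. Percent yield = 316.0 g / 393.32 g × 100% = 80.342%.

80.34 %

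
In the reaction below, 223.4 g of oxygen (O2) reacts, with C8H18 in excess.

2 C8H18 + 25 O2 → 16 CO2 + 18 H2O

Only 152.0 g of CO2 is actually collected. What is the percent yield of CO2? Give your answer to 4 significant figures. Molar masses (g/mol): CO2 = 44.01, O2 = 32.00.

77.30 %

n(O2) = 223.40 g / 32.00 g/mol = 6.9813 mol.
From the equation the O2:CO2 mole ratio is 25:16, so n(CO2) = 6.9813 × 16/25 = 4.4680 mol.
Mass of CO2 = 4.4680 mol × 44.01 g/mol = 196.64 g.
This is the theoretical yield. Percent yield = 152.0 g / 196.64 g × 100% = 77.300%.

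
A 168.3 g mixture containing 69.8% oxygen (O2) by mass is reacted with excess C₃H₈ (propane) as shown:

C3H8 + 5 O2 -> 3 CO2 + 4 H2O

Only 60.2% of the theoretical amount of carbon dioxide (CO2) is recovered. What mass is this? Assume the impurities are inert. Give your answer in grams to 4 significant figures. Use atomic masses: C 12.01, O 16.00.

58.36 g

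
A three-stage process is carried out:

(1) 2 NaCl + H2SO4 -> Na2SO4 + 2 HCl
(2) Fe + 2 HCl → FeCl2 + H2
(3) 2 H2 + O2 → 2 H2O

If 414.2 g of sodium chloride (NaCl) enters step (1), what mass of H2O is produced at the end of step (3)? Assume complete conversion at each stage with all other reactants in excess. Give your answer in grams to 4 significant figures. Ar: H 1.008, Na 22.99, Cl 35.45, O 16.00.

M(NaCl) = 22.99 + 35.45 = 58.44 g/mol.
M(H2O) = 2(1.008) + 16.00 = 18.016 g/mol.
n(NaCl) = 414.2 / 58.44 = 7.0876 mol.
Reaction (1): NaCl→HCl ratio 2:2 ⇒ n(HCl) = 7.0876 mol.
Reaction (2): HCl→H2 ratio 2:1 ⇒ n(H2) = 3.5438 mol.
Reaction (3): H2→H2O ratio 2:2 ⇒ n(H2O) = 3.5438 mol.
Mass of H2O = 3.5438 × 18.016 = 63.845 g.

63.85 g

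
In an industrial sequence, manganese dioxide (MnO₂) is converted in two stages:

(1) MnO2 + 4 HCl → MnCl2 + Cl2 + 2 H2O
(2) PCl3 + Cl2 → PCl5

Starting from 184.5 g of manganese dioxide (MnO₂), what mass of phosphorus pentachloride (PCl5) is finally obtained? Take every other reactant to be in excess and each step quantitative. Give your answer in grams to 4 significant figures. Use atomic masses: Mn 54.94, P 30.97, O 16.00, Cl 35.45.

441.9 g

M(MnO2) = 54.94 + 2(16.00) = 86.94 g/mol.
M(PCl5) = 30.97 + 5(35.45) = 208.22 g/mol.
n(MnO2) = 184.50 / 86.94 = 2.1222 mol.
Step 1 gives a 1:1 ratio of MnO2 to Cl2, so n(Cl2) = 2.1222 mol.
In step 2 the Cl2:PCl5 ratio is 1:1, so n(PCl5) = 2.1222 mol.
Mass of PCl5 = 2.1222 × 208.22 = 441.87 g.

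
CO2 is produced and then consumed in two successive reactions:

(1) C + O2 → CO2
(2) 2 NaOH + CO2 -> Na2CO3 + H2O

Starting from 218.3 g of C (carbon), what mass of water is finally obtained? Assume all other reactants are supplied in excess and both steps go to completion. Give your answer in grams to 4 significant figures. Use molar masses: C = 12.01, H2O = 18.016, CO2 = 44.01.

n(C) = 218.30 / 12.01 = 18.177 mol.
Step 1 gives a 1:1 ratio of C to CO2, so n(CO2) = 18.177 mol.
In step 2 the CO2:H2O ratio is 1:1, so n(H2O) = 18.177 mol.
Mass of H2O = 18.177 × 18.016 = 327.47 g.

327.5 g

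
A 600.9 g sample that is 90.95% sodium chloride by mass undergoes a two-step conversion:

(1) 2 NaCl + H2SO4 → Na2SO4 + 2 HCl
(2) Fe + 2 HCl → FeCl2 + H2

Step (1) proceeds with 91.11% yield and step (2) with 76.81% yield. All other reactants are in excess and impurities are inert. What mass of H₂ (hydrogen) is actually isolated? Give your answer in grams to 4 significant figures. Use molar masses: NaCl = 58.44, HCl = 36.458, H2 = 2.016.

6.597 g

Pure NaCl = 600.9 × 0.9095 = 546.52 g.
n(NaCl) = 546.52 / 58.44 = 9.3518 mol.
Step 1 (NaCl:HCl = 2:2): theoretical n(HCl) = 9.3518 mol; at 91.11% yield, n(HCl) = 8.5204 mol.
Step 2 (HCl:H2 = 2:1): theoretical n(H2) = 4.2602 mol, so theoretical mass = 4.2602 × 2.016 = 8.5886 g.
At 76.81% yield, actual mass of H2 = 8.5886 × 0.7681 = 6.5969 g.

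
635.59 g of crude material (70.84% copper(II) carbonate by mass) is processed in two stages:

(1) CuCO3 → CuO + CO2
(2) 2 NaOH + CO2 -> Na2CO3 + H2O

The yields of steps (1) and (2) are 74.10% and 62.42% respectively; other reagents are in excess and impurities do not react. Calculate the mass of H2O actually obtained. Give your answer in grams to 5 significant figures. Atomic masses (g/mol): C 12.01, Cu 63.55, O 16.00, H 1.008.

30.365 g

Pure CuCO3 = 635.59 × 0.7084 = 450.252 g.
M(CuCO3) = 63.55 + 12.01 + 3(16.00) = 123.56 g/mol.
M(H2O) = 2(1.008) + 16.00 = 18.016 g/mol.
n(CuCO3) = 450.252 / 123.56 = 3.64399 mol.
Step 1 (CuCO3:CO2 = 1:1): theoretical n(CO2) = 3.64399 mol; at 74.10% yield, n(CO2) = 2.70020 mol.
Step 2 (CO2:H2O = 1:1): theoretical n(H2O) = 2.70020 mol, so theoretical mass = 2.70020 × 18.016 = 48.6468 g.
At 62.42% yield, actual mass of H2O = 48.6468 × 0.6242 = 30.3653 g.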